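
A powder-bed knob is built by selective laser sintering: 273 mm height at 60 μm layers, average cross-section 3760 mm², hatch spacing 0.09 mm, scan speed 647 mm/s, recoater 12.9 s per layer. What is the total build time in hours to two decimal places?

Layers = ⌈273/0.06⌉ = 4550.
Hatch length per layer: 3760 / 0.09 → 41777.8 mm.
Scan time per layer = 41777.8 / 647 = 64.5716 s.
Layer cycle: 64.5716 + 12.9 → 77.4716 s.
4550 layers × 77.4716 s/layer = 352495.78 s, i.e. 97.92 hours.

97.92 hours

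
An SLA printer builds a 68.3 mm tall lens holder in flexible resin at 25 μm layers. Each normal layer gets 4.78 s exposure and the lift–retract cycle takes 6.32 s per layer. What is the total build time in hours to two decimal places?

Number of layers: 68.3 / 0.025 → 2732 (rounded up).
Each layer takes: 4.78 + 6.32 → 11.1 s.
Build time: 2732 × 11.1 s = 30325.2 s, i.e. 8.42 hours.

8.42 hours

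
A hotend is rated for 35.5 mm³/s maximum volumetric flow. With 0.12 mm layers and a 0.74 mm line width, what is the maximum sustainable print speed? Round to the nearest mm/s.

Extrusion cross-section: 0.12 × 0.74 → 0.0888 mm².
Max speed = 35.5 / 0.0888 = 399.77 ≈ 400 mm/s.

400 mm/s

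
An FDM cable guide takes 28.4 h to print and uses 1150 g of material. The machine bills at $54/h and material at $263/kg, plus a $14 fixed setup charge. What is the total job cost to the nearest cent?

$1850.05

Time charge: 54 × 28.4 → $1533.60.
Feedstock cost = 263 × 1150/1000 = $302.45.
Total = 1533.60 + 302.45 + 14 = $1850.05.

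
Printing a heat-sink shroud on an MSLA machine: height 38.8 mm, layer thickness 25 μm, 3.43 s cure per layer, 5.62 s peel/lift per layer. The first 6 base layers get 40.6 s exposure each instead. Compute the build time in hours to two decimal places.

Number of layers: 38.8 / 0.025 → 1552 (rounded up).
Bottom layers = 6 × (40.6 + 5.62) = 277.32 s.
Normal layers = 1546 × (3.43 + 5.62), so 13991.3 s.
Sum: 277.32 + 13991.3 = 14268.62 s → 3.96 hours.

3.96 hours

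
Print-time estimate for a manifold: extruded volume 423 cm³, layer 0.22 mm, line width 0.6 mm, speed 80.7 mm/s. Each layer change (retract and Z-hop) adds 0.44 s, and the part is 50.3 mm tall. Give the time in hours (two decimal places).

Extrusion cross-section = 0.22 × 0.6, so 0.132 mm².
Path length: 423000 mm³ / 0.132 mm² → 3204545.5 mm.
Print-move time: 3204545.5 / 80.7 → 39709.4 s.
Number of layers: 50.3 / 0.22 → 229 (rounded up).
Non-print overhead = 229 × 0.44, so 100.76 s.
Altogether 39709.4 + 100.76 = 39810.16 s, i.e. 11.06 hours.

11.06 hours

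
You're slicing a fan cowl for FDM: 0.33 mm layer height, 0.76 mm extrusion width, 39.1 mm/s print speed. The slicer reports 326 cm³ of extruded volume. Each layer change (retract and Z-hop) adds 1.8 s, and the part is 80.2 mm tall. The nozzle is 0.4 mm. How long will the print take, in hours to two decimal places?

9.36 hours

Bead cross-section = 0.33 × 0.76, so 0.2508 mm².
Toolpath length = 326 cm³ / 0.2508 mm² = 326000 / 0.2508 = 1299840.5 mm.
Extrusion time = 1299840.5 / 39.1, so 33244 s.
Layer count = ceil(80.2 / 0.33) = 244.
Non-print overhead: 244 × 1.8 → 439.2 s.
Total = 33244 + 439.2 = 33683.2 s = 9.36 hours.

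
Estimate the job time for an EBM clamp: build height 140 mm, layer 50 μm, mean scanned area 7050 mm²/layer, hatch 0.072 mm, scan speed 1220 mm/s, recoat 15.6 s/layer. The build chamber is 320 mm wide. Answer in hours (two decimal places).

Number of layers: 140 / 0.05 → 2800 (rounded up).
Hatch length per layer = 7050 / 0.072 = 97916.7 mm.
Per-layer scan time = 97916.7 / 1220, so 80.2596 s.
Time per layer = 80.2596 + 15.6 = 95.8596 s.
2800 layers × 95.8596 s/layer = 268406.88 s, i.e. 74.56 hours.

74.56 hours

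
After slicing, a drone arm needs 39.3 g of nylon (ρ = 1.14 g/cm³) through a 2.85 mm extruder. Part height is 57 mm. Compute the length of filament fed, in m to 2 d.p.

5.40 m

Extruded volume: 39.3/1.14 = 34.4737 cm³ (34473.7 mm³).
A = π r² = π × 1.425² = 6.3794 mm².
Length = 34473.7 / 6.3794 = 5403.91 mm = 5.40 m.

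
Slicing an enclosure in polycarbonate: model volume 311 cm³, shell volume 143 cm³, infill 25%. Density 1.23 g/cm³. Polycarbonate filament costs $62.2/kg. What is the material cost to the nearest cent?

$14.15

Volume inside the shell: 311 − 143 → 168 cm³.
Deposited infill = 0.25 × 168, so 42 cm³.
Deposited volume = 143 + 42 = 185 cm³.
Mass = 185 × 1.23, so 227.55 g.
Cost = 227.55 g / 1000 × $62.2/kg = $14.15.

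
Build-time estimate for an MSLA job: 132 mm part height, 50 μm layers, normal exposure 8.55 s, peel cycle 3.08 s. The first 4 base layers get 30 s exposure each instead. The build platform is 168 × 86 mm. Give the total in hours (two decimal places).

8.55 hours

Layer count = ceil(132 / 0.05) = 2640.
Bottom layers = 4 × (30 + 3.08) = 132.32 s.
Regular layers = 2636 × (8.55 + 3.08) = 30656.68 s.
Sum: 132.32 + 30656.68 = 30789 s → 8.55 hours.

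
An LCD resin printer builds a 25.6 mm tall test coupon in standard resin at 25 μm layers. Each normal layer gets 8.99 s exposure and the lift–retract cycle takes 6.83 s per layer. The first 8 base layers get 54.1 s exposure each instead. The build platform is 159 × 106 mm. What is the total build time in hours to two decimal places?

4.60 hours

Number of layers: 25.6 / 0.025 → 1024 (rounded up).
Burn-in layers: 8 × (54.1 + 6.83) → 487.44 s.
Remaining layers = 1016 × (8.99 + 6.83), so 16073.12 s.
Total = 487.44 + 16073.12 = 16560.56 s = 4.60 hours.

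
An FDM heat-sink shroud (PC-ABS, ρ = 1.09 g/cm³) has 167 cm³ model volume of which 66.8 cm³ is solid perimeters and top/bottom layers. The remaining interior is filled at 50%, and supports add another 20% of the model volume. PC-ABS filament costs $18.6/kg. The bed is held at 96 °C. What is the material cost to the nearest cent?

Volume inside the shell = 167 − 66.8, so 100.2 cm³.
Infill deposited: 0.50 × 100.2 → 50.1 cm³.
Support = 0.20 × 167 = 33.4 cm³.
Total printed volume = 66.8 + 50.1 + 33.4 = 150.3 cm³.
Mass = 150.3 × 1.09, so 163.827 g.
Cost = 163.827 g / 1000 × $18.6/kg = $3.05.

$3.05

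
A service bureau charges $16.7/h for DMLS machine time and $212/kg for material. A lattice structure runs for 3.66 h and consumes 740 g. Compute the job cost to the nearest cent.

Time charge = 16.7 × 3.66, so $61.122.
Material charge = 212 × 740/1000 = $156.88.
Total = 61.122 + 156.88 = 218.002 ≈ $218.00.

$218.00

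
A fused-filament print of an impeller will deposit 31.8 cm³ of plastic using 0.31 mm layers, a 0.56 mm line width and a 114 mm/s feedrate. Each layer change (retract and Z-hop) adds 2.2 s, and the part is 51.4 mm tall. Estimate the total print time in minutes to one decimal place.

Bead cross-section: 0.31 × 0.56 → 0.1736 mm².
Toolpath length = 31.8 cm³ / 0.1736 mm² = 31800 / 0.1736 = 183179.7 mm.
Time extruding = 183179.7 / 114, so 1606.8 s.
Layers = ⌈51.4/0.31⌉ = 166.
Non-print overhead: 166 × 2.2 → 365.2 s.
Altogether 1606.8 + 365.2 = 1972 s, i.e. 32.9 minutes.

32.9 minutes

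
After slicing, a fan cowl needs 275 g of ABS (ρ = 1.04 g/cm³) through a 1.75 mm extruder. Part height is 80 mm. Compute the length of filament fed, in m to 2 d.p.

Extruded volume: 275/1.04 = 264.4231 cm³ (264423.1 mm³).
Cross-section of 1.75 mm filament: π·(1.75/2)² = 2.4053 mm².
L = V/A = 264423.1/2.4053 = 109933.52 mm → 109.93 m.

109.93 m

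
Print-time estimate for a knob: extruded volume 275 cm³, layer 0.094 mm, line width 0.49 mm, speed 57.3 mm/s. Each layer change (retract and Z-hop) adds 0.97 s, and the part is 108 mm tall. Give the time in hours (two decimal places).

29.25 hours

Bead cross-section = 0.094 × 0.49 = 0.04606 mm².
Total extruded path = 275000/0.04606 = 5970473.3 mm.
Time extruding: 5970473.3 / 57.3 → 104196.7 s.
Layers = ⌈108/0.094⌉ = 1149.
Z-hop total: 1149 × 0.97 → 1114.53 s.
Altogether 104196.7 + 1114.53 = 105311.23 s, i.e. 29.25 hours.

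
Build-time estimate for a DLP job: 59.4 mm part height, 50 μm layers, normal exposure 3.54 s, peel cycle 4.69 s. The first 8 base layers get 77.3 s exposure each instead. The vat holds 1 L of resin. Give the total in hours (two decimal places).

2.88 hours

Number of layers: 59.4 / 0.05 → 1188 (rounded up).
Bottom layers = 8 × (77.3 + 4.69) = 655.92 s.
Remaining layers = 1180 × (3.54 + 4.69), so 9711.4 s.
Total = 655.92 + 9711.4 = 10367.32 s = 2.88 hours.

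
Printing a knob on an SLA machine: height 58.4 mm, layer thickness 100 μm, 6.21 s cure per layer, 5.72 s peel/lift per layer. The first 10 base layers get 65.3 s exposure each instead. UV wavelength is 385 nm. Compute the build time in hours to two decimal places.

Layers = ⌈58.4/0.1⌉ = 584.
Base layers: 10 × (65.3 + 5.72) → 710.2 s.
Normal layers = 574 × (6.21 + 5.72) = 6847.82 s.
Sum: 710.2 + 6847.82 = 7558.02 s → 2.10 hours.

2.10 hours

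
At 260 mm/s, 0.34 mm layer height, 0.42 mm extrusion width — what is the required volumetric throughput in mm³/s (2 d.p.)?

A = 0.34 × 0.42, so 0.1428 mm².
Volumetric flow = 260 × 0.1428 = 37.13 mm³/s.

37.13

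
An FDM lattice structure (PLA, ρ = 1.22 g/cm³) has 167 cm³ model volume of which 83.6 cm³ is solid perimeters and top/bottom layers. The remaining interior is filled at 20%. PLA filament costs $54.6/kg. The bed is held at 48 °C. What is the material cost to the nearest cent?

Infill region = 167 − 83.6 = 83.4 cm³.
Infill deposited = 0.20 × 83.4 = 16.68 cm³.
Deposited volume: 83.6 + 16.68 → 100.28 cm³.
Mass = 100.28 × 1.22 = 122.3416 g.
Cost = 122.3416 g / 1000 × $54.6/kg = $6.68.

$6.68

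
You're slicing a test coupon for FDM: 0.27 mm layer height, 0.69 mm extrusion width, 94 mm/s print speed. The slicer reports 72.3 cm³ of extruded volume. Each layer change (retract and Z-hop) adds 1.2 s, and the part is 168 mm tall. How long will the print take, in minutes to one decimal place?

81.3 minutes

Extrusion cross-section = 0.27 × 0.69 = 0.1863 mm².
Path length: 72300 mm³ / 0.1863 mm² → 388083.7 mm.
Extrusion time: 388083.7 / 94 → 4128.6 s.
Number of layers: 168 / 0.27 → 623 (rounded up).
Non-print overhead = 623 × 1.2, so 747.6 s.
Total = 4128.6 + 747.6 = 4876.2 s = 81.3 minutes.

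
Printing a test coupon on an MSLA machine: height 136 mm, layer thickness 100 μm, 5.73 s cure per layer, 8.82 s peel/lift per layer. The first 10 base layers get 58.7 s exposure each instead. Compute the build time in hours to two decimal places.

5.64 hours

Number of layers: 136 / 0.1 → 1360 (rounded up).
Bottom layers = 10 × (58.7 + 8.82) = 675.2 s.
Normal layers = 1350 × (5.73 + 8.82) = 19642.5 s.
Sum: 675.2 + 19642.5 = 20317.7 s → 5.64 hours.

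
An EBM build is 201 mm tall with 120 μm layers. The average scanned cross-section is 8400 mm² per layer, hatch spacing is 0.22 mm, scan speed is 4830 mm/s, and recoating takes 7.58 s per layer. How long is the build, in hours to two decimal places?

7.20 hours

Layer count = ceil(201 / 0.12) = 1675.
Per-layer scan distance = 8400 / 0.22, so 38181.8 mm.
Per-layer scan time = 38181.8 / 4830, so 7.9051 s.
Layer cycle: 7.9051 + 7.58 → 15.4851 s.
1675 layers × 15.4851 s/layer = 25937.5425 s, i.e. 7.20 hours.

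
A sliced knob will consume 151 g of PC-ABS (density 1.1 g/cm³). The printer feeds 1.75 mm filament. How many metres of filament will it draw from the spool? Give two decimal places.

57.07 m

Volume = 151 g / 1.1 g·cm⁻³ = 137.2727 cm³ = 137272.7 mm³.
Cross-section of 1.75 mm filament: π·(1.75/2)² = 2.4053 mm².
L = V/A = 137272.7/2.4053 = 57070.93 mm → 57.07 m.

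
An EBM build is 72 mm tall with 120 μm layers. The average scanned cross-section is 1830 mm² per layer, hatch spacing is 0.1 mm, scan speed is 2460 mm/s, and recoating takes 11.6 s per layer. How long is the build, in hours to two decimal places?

3.17 hours

Number of layers: 72 / 0.12 → 600 (rounded up).
Scan path per layer = 1830 / 0.1 = 18300 mm.
Beam time per layer = 18300 / 2460, so 7.439 s.
Layer cycle = 7.439 + 11.6, so 19.039 s.
Total: 600 × 19.039 s = 11423.4 s → 3.17 hours.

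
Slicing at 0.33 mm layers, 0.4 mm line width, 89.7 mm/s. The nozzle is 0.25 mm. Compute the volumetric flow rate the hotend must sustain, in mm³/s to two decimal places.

Extrusion cross-section: 0.33 × 0.4 → 0.132 mm².
Q = v·A = 89.7 × 0.132 = 11.84 mm³/s.

11.84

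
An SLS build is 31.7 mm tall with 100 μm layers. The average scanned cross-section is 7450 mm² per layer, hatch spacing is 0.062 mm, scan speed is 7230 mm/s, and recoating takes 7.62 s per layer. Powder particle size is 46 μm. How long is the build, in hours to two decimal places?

2.13 hours

Number of layers: 31.7 / 0.1 → 317 (rounded up).
Hatch length per layer = 7450 / 0.062 = 120161.3 mm.
Per-layer scan time = 120161.3 / 7230 = 16.6198 s.
Time per layer: 16.6198 + 7.62 → 24.2398 s.
317 layers × 24.2398 s/layer = 7684.0166 s, i.e. 2.13 hours.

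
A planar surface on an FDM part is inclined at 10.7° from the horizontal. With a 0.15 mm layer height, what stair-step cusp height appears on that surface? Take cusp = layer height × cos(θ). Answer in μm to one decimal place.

147.4 μm

cos(10.7°) = 0.9826, so cusp = 0.15 × 0.9826 = 0.14739 mm → 147.4 μm.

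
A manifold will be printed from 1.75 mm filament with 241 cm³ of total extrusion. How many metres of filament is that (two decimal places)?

100.20 m

Filament cross-section = π × (1.75/2)² = 2.4053 mm².
L = 241000 mm³ / 2.4053 mm² = 100195.4 mm, i.e. 100.20 m.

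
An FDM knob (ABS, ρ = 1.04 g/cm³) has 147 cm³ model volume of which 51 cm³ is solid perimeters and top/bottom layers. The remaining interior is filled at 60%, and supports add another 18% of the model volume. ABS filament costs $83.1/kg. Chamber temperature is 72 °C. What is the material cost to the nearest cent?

Interior volume = 147 − 51, so 96 cm³.
Infill volume = 0.60 × 96, so 57.6 cm³.
Support = 0.18 × 147, so 26.46 cm³.
Total printed volume: 51 + 57.6 + 26.46 → 135.06 cm³.
Mass = 135.06 × 1.04 = 140.4624 g.
At $83.1/kg: 140.4624/1000 × 83.1 = $11.67.

$11.67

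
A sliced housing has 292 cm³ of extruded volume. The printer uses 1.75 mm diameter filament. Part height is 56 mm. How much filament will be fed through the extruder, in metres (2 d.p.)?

Cross-section of 1.75 mm filament: π·(1.75/2)² = 2.4053 mm².
Length = 292 cm³ / 2.4053 mm² = 292000 / 2.4053 = 121398.58 mm = 121.40 m.

121.40 m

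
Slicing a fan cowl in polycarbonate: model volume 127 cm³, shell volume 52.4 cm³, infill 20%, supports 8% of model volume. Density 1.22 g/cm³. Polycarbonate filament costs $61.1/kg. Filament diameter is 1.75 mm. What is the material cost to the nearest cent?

Interior volume = 127 − 52.4 = 74.6 cm³.
Infill volume = 0.20 × 74.6, so 14.92 cm³.
Support = 0.08 × 127, so 10.16 cm³.
Total printed volume: 52.4 + 14.92 + 10.16 → 77.48 cm³.
Mass = 77.48 × 1.22 = 94.5256 g.
At $61.1/kg: 94.5256/1000 × 61.1 = $5.78.

$5.78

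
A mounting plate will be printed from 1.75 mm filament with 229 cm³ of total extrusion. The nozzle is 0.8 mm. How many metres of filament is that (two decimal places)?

Filament cross-section = π × (1.75/2)² = 2.4053 mm².
Length = 229 cm³ / 2.4053 mm² = 229000 / 2.4053 = 95206.42 mm = 95.21 m.

95.21 m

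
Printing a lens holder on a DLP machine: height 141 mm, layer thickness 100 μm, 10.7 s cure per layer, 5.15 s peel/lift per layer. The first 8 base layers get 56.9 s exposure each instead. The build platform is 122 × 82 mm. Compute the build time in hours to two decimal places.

6.31 hours

Number of layers: 141 / 0.1 → 1410 (rounded up).
Base layers = 8 × (56.9 + 5.15) = 496.4 s.
Normal layers = 1402 × (10.7 + 5.15) = 22221.7 s.
Total = 496.4 + 22221.7 = 22718.1 s = 6.31 hours.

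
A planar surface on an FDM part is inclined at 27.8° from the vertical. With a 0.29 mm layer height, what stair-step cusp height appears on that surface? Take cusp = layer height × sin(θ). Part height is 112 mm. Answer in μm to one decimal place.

h_c = t·sin θ = 0.29 × 0.4664 = 0.135256 mm (135.3 μm).

135.3 μm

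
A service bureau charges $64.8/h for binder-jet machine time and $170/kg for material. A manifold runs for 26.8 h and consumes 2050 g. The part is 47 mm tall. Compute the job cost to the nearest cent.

$2085.14

Machine cost: 64.8 × 26.8 → $1736.64.
Material cost = 170 × 2050/1000 = $348.50.
Total = 1736.64 + 348.50 = $2085.14.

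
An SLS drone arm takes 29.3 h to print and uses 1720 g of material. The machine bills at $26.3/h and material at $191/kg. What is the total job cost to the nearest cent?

Machine-time cost: 26.3 × 29.3 → $770.59.
Feedstock cost = 191 × 1720/1000, so $328.52.
Total = 770.59 + 328.52 = $1099.11.

$1099.11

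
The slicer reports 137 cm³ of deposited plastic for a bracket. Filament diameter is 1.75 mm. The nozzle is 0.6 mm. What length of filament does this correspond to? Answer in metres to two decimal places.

Filament cross-section = π × (1.75/2)² = 2.4053 mm².
Length = 137 cm³ / 2.4053 mm² = 137000 / 2.4053 = 56957.55 mm = 56.96 m.

56.96 m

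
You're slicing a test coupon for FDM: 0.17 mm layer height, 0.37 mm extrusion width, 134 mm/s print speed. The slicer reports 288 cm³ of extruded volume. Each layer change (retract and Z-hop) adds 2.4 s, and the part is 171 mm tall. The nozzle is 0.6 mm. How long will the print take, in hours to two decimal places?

Extrusion cross-section = 0.17 × 0.37 = 0.0629 mm².
Toolpath length = 288 cm³ / 0.0629 mm² = 288000 / 0.0629 = 4578696.3 mm.
Print-move time = 4578696.3 / 134 = 34169.4 s.
Layers = ⌈171/0.17⌉ = 1006.
Non-print overhead = 1006 × 2.4, so 2414.4 s.
Total = 34169.4 + 2414.4 = 36583.8 s = 10.16 hours.

10.16 hours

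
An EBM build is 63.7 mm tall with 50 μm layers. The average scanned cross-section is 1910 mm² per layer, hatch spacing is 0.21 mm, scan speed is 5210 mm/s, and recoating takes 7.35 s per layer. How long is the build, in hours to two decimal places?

3.22 hours

Layers = ⌈63.7/0.05⌉ = 1274.
Per-layer scan distance: 1910 / 0.21 → 9095.2 mm.
Scan time per layer = 9095.2 / 5210, so 1.7457 s.
Layer cycle: 1.7457 + 7.35 → 9.0957 s.
Build time = 1274 × 9.0957 = 11587.9218 s = 3.22 hours.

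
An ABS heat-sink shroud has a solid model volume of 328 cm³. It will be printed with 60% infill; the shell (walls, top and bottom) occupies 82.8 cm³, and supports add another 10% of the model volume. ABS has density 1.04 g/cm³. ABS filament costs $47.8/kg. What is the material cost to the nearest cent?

Infill region = 328 − 82.8, so 245.2 cm³.
Deposited infill: 0.60 × 245.2 → 147.12 cm³.
Support = 0.10 × 328, so 32.8 cm³.
Deposited volume = 82.8 + 147.12 + 32.8 = 262.72 cm³.
Mass: 262.72 × 1.04 → 273.2288 g.
At $47.8/kg: 273.2288/1000 × 47.8 = $13.06.

$13.06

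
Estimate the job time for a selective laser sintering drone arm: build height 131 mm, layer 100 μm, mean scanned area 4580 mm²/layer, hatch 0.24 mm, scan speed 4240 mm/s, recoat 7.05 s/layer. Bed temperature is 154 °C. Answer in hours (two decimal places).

4.20 hours

Layers = ⌈131/0.1⌉ = 1310.
Hatch length per layer = 4580 / 0.24 = 19083.3 mm.
Per-layer scan time = 19083.3 / 4240, so 4.5008 s.
Layer cycle = 4.5008 + 7.05 = 11.5508 s.
Total: 1310 × 11.5508 s = 15131.548 s → 4.20 hours.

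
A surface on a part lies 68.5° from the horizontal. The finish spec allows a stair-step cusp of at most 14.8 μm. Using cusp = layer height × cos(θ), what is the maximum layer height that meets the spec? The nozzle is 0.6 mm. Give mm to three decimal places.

0.040 mm

Layer height = cusp / cos(68.5°) = 0.0148 / 0.3665 = 0.040 mm.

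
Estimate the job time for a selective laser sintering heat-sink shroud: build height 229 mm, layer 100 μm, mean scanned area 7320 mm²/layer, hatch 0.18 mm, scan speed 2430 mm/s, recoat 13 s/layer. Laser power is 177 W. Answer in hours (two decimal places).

Layers = ⌈229/0.1⌉ = 2290.
Hatch length per layer: 7320 / 0.18 → 40666.7 mm.
Laser time per layer: 40666.7 / 2430 → 16.7353 s.
Layer cycle: 16.7353 + 13 → 29.7353 s.
Total: 2290 × 29.7353 s = 68093.837 s → 18.91 hours.

18.91 hours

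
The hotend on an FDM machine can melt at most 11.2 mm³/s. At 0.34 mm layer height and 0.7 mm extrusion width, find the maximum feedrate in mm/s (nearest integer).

47 mm/s

A = 0.34 × 0.7 = 0.238 mm².
Max speed = 11.2 / 0.238 = 47.06 ≈ 47 mm/s.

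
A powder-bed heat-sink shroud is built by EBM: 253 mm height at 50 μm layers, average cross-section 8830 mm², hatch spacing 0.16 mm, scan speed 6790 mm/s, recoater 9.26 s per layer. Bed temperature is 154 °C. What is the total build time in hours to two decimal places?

Layers = ⌈253/0.05⌉ = 5060.
Per-layer scan distance = 8830 / 0.16, so 55187.5 mm.
Scan time per layer = 55187.5 / 6790 = 8.1278 s.
Per-layer time = 8.1278 + 9.26 = 17.3878 s.
5060 layers × 17.3878 s/layer = 87982.268 s, i.e. 24.44 hours.

24.44 hours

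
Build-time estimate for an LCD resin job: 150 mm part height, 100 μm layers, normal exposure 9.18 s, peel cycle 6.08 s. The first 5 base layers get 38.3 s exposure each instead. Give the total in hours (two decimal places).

Layer count = ceil(150 / 0.1) = 1500.
Burn-in layers: 5 × (38.3 + 6.08) → 221.9 s.
Regular layers = 1495 × (9.18 + 6.08) = 22813.7 s.
Sum: 221.9 + 22813.7 = 23035.6 s → 6.40 hours.

6.40 hours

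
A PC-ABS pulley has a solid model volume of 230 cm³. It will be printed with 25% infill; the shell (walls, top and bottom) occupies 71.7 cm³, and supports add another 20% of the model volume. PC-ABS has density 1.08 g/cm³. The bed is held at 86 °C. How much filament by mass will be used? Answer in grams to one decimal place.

169.9 g

Infill region = 230 − 71.7 = 158.3 cm³.
Deposited infill: 0.25 × 158.3 → 39.575 cm³.
Support: 0.20 × 230 → 46 cm³.
Deposited volume = 71.7 + 39.575 + 46 = 157.275 cm³.
Mass: 157.275 × 1.08 → 169.857 g.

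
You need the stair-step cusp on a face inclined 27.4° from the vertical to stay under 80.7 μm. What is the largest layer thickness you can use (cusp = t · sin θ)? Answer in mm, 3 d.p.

t = h_c / sin θ = 0.0807 / 0.4602 = 0.175 mm.

0.175 mm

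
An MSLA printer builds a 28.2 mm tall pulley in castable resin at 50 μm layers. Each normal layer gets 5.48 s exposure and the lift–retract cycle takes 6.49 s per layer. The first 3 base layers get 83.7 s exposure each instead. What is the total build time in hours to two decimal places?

1.94 hours

Number of layers: 28.2 / 0.05 → 564 (rounded up).
Base layers = 3 × (83.7 + 6.49), so 270.57 s.
Regular layers = 561 × (5.48 + 6.49) = 6715.17 s.
Total = 270.57 + 6715.17 = 6985.74 s = 1.94 hours.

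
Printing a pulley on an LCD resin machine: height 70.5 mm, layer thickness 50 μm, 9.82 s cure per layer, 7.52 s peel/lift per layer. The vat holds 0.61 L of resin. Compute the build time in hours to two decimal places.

6.79 hours

Number of layers: 70.5 / 0.05 → 1410 (rounded up).
Each layer takes = 9.82 + 7.52, so 17.34 s.
Total = 1410 × 17.34 = 24449.4 s = 6.79 hours.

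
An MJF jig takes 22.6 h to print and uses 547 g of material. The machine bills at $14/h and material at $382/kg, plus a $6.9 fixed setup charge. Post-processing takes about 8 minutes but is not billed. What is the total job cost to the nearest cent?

Machine-time cost: 14 × 22.6 → $316.40.
Feedstock cost = 382 × 547/1000, so $208.954.
Adding setup: 316.40 + 208.954 + 6.9 → 532.254 ≈ $532.25.

$532.25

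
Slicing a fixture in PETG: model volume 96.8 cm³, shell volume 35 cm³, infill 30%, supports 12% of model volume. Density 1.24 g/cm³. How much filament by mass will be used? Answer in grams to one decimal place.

80.8 g

Infill region: 96.8 − 35 → 61.8 cm³.
Infill deposited: 0.30 × 61.8 → 18.54 cm³.
Support = 0.12 × 96.8 = 11.616 cm³.
Total extruded = 35 + 18.54 + 11.616, so 65.156 cm³.
Mass = 65.156 × 1.24 = 80.79344 g.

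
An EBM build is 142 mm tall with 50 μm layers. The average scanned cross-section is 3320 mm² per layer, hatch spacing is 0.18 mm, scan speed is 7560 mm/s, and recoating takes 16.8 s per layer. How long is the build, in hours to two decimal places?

Layers = ⌈142/0.05⌉ = 2840.
Hatch length per layer = 3320 / 0.18 = 18444.4 mm.
Per-layer scan time: 18444.4 / 7560 → 2.4397 s.
Time per layer = 2.4397 + 16.8 = 19.2397 s.
Total: 2840 × 19.2397 s = 54640.748 s → 15.18 hours.

15.18 hours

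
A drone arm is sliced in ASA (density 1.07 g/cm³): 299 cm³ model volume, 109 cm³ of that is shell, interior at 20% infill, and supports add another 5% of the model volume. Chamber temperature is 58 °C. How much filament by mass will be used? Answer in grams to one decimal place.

173.3 g

Interior volume = 299 − 109 = 190 cm³.
Infill deposited = 0.20 × 190 = 38 cm³.
Support = 0.05 × 299 = 14.95 cm³.
Total extruded: 109 + 38 + 14.95 → 161.95 cm³.
Mass: 161.95 × 1.07 → 173.2865 g.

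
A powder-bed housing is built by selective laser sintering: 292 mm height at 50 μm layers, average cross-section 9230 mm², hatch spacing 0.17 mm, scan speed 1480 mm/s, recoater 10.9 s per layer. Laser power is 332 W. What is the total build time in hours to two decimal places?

Layer count = ceil(292 / 0.05) = 5840.
Per-layer scan distance = 9230 / 0.17, so 54294.1 mm.
Scan time per layer: 54294.1 / 1480 → 36.6852 s.
Per-layer time = 36.6852 + 10.9, so 47.5852 s.
Build time = 5840 × 47.5852 = 277897.568 s = 77.19 hours.

77.19 hours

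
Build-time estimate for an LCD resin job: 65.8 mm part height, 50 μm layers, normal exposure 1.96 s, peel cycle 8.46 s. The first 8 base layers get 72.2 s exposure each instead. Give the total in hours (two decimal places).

3.97 hours

Layers = ⌈65.8/0.05⌉ = 1316.
Bottom layers = 8 × (72.2 + 8.46), so 645.28 s.
Regular layers = 1308 × (1.96 + 8.46) = 13629.36 s.
Sum: 645.28 + 13629.36 = 14274.64 s → 3.97 hours.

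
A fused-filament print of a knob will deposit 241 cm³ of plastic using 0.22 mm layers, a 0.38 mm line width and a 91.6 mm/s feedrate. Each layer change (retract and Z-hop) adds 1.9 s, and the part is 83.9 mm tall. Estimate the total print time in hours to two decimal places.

Extrusion cross-section = 0.22 × 0.38, so 0.0836 mm².
Path length: 241000 mm³ / 0.0836 mm² → 2882775.1 mm.
Print-move time = 2882775.1 / 91.6, so 31471.3 s.
Layers = ⌈83.9/0.22⌉ = 382.
Z-hop total = 382 × 1.9, so 725.8 s.
Total = 31471.3 + 725.8 = 32197.1 s = 8.94 hours.

8.94 hours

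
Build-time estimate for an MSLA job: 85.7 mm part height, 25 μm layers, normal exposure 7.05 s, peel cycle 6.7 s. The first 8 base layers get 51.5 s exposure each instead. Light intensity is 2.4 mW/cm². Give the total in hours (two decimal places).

Layer count = ceil(85.7 / 0.025) = 3428.
Burn-in layers = 8 × (51.5 + 6.7), so 465.6 s.
Normal layers: 3420 × (7.05 + 6.7) → 47025 s.
Sum: 465.6 + 47025 = 47490.6 s → 13.19 hours.

13.19 hours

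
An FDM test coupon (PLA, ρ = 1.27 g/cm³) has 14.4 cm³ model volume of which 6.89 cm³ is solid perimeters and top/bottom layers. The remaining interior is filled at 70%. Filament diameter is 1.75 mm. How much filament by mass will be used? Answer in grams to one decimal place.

15.4 g

Interior volume: 14.4 − 6.89 → 7.51 cm³.
Infill volume = 0.70 × 7.51 = 5.257 cm³.
Total extruded = 6.89 + 5.257, so 12.147 cm³.
Mass = 12.147 × 1.27 = 15.42669 g.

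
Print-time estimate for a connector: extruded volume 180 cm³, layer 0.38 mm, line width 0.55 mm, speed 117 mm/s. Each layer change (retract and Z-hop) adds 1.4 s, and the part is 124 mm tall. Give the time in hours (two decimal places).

Line area = 0.38 × 0.55, so 0.209 mm².
Toolpath length = 180 cm³ / 0.209 mm² = 180000 / 0.209 = 861244 mm.
Print-move time: 861244 / 117 → 7361.1 s.
Layers = ⌈124/0.38⌉ = 327.
Z-hop total = 327 × 1.4, so 457.8 s.
Total = 7361.1 + 457.8 = 7818.9 s = 2.17 hours.

2.17 hours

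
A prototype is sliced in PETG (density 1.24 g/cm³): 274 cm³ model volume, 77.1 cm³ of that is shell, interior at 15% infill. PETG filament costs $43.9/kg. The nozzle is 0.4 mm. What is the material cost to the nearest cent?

$5.80

Infill region = 274 − 77.1, so 196.9 cm³.
Deposited infill = 0.15 × 196.9, so 29.535 cm³.
Deposited volume: 77.1 + 29.535 → 106.635 cm³.
Mass = 106.635 × 1.24, so 132.2274 g.
Cost = 132.2274 g / 1000 × $43.9/kg = $5.80.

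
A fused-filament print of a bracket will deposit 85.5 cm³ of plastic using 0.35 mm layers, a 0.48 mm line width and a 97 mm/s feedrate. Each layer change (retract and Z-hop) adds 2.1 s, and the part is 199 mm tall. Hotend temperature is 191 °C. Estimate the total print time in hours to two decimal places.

1.79 hours

Line area: 0.35 × 0.48 → 0.168 mm².
Total extruded path = 85500/0.168 = 508928.6 mm.
Extrusion time = 508928.6 / 97 = 5246.7 s.
Layers = ⌈199/0.35⌉ = 569.
Z-hop total = 569 × 2.1, so 1194.9 s.
Altogether 5246.7 + 1194.9 = 6441.6 s, i.e. 1.79 hours.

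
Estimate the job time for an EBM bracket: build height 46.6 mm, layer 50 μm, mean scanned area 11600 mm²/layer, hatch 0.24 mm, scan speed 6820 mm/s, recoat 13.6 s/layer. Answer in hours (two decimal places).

Number of layers: 46.6 / 0.05 → 932 (rounded up).
Per-layer scan distance = 11600 / 0.24, so 48333.3 mm.
Scan time per layer = 48333.3 / 6820, so 7.087 s.
Per-layer time = 7.087 + 13.6, so 20.687 s.
932 layers × 20.687 s/layer = 19280.284 s, i.e. 5.36 hours.

5.36 hours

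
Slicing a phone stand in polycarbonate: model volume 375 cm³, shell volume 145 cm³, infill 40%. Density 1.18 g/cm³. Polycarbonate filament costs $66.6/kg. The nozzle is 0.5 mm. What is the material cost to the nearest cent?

Volume inside the shell: 375 − 145 → 230 cm³.
Deposited infill = 0.40 × 230 = 92 cm³.
Deposited volume = 145 + 92 = 237 cm³.
Mass = 237 × 1.18 = 279.66 g.
At $66.6/kg: 279.66/1000 × 66.6 = $18.63.

$18.63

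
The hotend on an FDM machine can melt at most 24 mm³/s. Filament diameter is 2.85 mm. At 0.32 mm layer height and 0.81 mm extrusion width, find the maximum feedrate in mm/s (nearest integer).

93 mm/s

A = 0.32 × 0.81, so 0.2592 mm².
v_max = Q/A = 24/0.2592 = 92.59 mm/s → 93 mm/s.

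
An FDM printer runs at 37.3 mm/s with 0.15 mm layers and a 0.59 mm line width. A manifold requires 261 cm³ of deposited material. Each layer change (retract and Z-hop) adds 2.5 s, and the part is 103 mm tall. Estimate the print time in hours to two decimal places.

22.44 hours

Bead cross-section = 0.15 × 0.59 = 0.0885 mm².
Total extruded path = 261000/0.0885 = 2949152.5 mm.
Extrusion time = 2949152.5 / 37.3, so 79065.8 s.
Layers = ⌈103/0.15⌉ = 687.
Layer-change overhead: 687 × 2.5 → 1717.5 s.
Altogether 79065.8 + 1717.5 = 80783.3 s, i.e. 22.44 hours.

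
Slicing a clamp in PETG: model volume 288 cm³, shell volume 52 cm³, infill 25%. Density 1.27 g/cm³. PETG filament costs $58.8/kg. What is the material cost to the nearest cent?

$8.29

Volume inside the shell: 288 − 52 → 236 cm³.
Deposited infill = 0.25 × 236, so 59 cm³.
Deposited volume = 52 + 59 = 111 cm³.
Mass = 111 × 1.27 = 140.97 g.
At $58.8/kg: 140.97/1000 × 58.8 = $8.29.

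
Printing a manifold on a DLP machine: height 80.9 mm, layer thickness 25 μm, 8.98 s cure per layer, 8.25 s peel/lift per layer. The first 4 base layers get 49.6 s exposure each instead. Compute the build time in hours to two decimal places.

Layers = ⌈80.9/0.025⌉ = 3236.
Bottom layers = 4 × (49.6 + 8.25) = 231.4 s.
Normal layers: 3232 × (8.98 + 8.25) → 55687.36 s.
Total = 231.4 + 55687.36 = 55918.76 s = 15.53 hours.

15.53 hours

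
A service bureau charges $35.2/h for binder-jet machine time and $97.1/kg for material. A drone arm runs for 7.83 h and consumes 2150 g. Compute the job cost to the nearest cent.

Time charge: 35.2 × 7.83 → $275.616.
Material charge = 97.1 × 2150/1000 = $208.765.
Total = 275.616 + 208.765 = 484.381 ≈ $484.38.

$484.38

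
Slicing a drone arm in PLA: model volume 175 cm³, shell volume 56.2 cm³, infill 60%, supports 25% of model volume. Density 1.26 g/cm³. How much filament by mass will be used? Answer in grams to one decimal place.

Volume inside the shell: 175 − 56.2 → 118.8 cm³.
Infill volume: 0.60 × 118.8 → 71.28 cm³.
Support: 0.25 × 175 → 43.75 cm³.
Total extruded = 56.2 + 71.28 + 43.75, so 171.23 cm³.
Mass = 171.23 × 1.26 = 215.7498 g.

215.7 g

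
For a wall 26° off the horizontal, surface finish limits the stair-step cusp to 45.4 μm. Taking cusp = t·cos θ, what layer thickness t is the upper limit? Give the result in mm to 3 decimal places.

t = h_c / cos θ = 0.0454 / 0.8988 = 0.051 mm.

0.051 mm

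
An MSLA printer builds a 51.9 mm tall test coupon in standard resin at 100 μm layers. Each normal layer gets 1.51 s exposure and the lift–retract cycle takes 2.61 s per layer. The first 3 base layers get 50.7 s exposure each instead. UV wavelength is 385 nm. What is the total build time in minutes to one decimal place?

38.1 minutes

Number of layers: 51.9 / 0.1 → 519 (rounded up).
Bottom layers = 3 × (50.7 + 2.61) = 159.93 s.
Remaining layers = 516 × (1.51 + 2.61), so 2125.92 s.
Sum: 159.93 + 2125.92 = 2285.85 s → 38.1 minutes.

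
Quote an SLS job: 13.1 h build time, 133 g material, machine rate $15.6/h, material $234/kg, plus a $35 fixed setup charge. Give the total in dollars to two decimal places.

Machine cost = 15.6 × 13.1, so $204.36.
Feedstock cost: 234 × 133/1000 → $31.122.
Total = 204.36 + 31.122 + 35 = 270.482 ≈ $270.48.

$270.48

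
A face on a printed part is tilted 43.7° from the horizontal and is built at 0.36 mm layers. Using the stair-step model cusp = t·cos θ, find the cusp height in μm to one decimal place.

Cusp = layer height × cos(43.7°) = 0.36 × 0.7230 = 0.26028 mm = 260.3 μm.

260.3 μm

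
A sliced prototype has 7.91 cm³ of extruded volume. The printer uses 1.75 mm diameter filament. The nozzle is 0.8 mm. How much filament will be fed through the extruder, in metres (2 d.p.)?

3.29 m

Cross-section of 1.75 mm filament: π·(1.75/2)² = 2.4053 mm².
L = 7910 mm³ / 2.4053 mm² = 3288.57 mm, i.e. 3.29 m.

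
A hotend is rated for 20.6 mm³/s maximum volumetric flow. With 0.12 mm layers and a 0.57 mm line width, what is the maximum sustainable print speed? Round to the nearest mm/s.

301 mm/s

Bead cross-section: 0.12 × 0.57 → 0.0684 mm².
Max speed = 20.6 / 0.0684 = 301.17 ≈ 301 mm/s.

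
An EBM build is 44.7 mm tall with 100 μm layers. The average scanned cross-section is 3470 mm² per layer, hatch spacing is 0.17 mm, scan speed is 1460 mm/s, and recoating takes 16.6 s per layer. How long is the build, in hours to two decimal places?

3.80 hours

Layers = ⌈44.7/0.1⌉ = 447.
Per-layer scan distance: 3470 / 0.17 → 20411.8 mm.
Per-layer scan time = 20411.8 / 1460, so 13.9807 s.
Per-layer time: 13.9807 + 16.6 → 30.5807 s.
447 layers × 30.5807 s/layer = 13669.5729 s, i.e. 3.80 hours.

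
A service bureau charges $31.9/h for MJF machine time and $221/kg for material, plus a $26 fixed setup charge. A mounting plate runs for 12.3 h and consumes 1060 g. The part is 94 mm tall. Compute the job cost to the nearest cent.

$652.63

Time charge: 31.9 × 12.3 → $392.37.
Material charge = 221 × 1060/1000 = $234.26.
Total = 392.37 + 234.26 + 26 = $652.63.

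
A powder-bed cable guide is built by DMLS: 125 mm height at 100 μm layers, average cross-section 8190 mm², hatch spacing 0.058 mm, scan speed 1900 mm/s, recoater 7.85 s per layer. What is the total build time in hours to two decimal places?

28.53 hours

Layers = ⌈125/0.1⌉ = 1250.
Per-layer scan distance: 8190 / 0.058 → 141206.9 mm.
Laser time per layer: 141206.9 / 1900 → 74.3194 s.
Time per layer: 74.3194 + 7.85 → 82.1694 s.
Total: 1250 × 82.1694 s = 102711.75 s → 28.53 hours.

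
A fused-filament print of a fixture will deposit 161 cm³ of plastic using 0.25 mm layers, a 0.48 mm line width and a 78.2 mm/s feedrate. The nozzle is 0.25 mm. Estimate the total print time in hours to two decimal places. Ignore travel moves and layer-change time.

4.77 hours

Bead cross-section: 0.25 × 0.48 → 0.12 mm².
Toolpath length = 161 cm³ / 0.12 mm² = 161000 / 0.12 = 1341666.7 mm.
Extrusion time: 1341666.7 / 78.2 → 17156.9 s.
That's 17156.9 s → 4.77 hours.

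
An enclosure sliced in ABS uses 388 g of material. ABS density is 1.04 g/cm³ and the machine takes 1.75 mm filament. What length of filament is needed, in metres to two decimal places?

Volume = 388 g / 1.04 g·cm⁻³ = 373.0769 cm³ = 373076.9 mm³.
Cross-section of 1.75 mm filament: π·(1.75/2)² = 2.4053 mm².
L = V/A = 373076.9/2.4053 = 155106.18 mm → 155.11 m.

155.11 m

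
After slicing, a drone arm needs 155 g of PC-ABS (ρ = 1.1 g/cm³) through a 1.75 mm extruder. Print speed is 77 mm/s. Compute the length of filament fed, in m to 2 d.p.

58.58 m

Extruded volume: 155/1.1 = 140.9091 cm³ (140909.1 mm³).
A = π r² = π × 0.875² = 2.4053 mm².
L = V/A = 140909.1/2.4053 = 58582.75 mm → 58.58 m.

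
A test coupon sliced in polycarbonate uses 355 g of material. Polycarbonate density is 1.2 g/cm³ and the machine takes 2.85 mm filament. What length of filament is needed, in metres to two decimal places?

Volume = 355 g / 1.2 g·cm⁻³ = 295.8333 cm³ = 295833.3 mm³.
Filament cross-section = π × (2.85/2)² = 6.3794 mm².
Length = 295833.3 / 6.3794 = 46373.22 mm = 46.37 m.

46.37 m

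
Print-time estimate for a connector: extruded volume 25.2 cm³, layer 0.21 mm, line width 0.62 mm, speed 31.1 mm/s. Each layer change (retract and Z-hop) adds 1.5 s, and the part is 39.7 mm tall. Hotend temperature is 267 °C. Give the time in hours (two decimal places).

Line area: 0.21 × 0.62 → 0.1302 mm².
Toolpath length = 25.2 cm³ / 0.1302 mm² = 25200 / 0.1302 = 193548.4 mm.
Time extruding: 193548.4 / 31.1 → 6223.4 s.
Number of layers: 39.7 / 0.21 → 190 (rounded up).
Z-hop total = 190 × 1.5, so 285 s.
Total = 6223.4 + 285 = 6508.4 s = 1.81 hours.

1.81 hours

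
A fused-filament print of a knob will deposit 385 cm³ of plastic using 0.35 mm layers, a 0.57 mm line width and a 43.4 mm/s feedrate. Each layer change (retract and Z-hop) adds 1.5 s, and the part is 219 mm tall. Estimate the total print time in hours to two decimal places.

12.61 hours

Extrusion cross-section = 0.35 × 0.57 = 0.1995 mm².
Total extruded path = 385000/0.1995 = 1929824.6 mm.
Time extruding = 1929824.6 / 43.4 = 44466 s.
Layer count = ceil(219 / 0.35) = 626.
Z-hop total: 626 × 1.5 → 939 s.
Altogether 44466 + 939 = 45405 s, i.e. 12.61 hours.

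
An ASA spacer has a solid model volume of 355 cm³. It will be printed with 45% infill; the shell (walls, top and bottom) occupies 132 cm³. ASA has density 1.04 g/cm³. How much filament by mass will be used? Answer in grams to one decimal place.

Interior volume: 355 − 132 → 223 cm³.
Infill deposited = 0.45 × 223 = 100.35 cm³.
Total extruded: 132 + 100.35 → 232.35 cm³.
Mass = 232.35 × 1.04, so 241.644 g.

241.6 g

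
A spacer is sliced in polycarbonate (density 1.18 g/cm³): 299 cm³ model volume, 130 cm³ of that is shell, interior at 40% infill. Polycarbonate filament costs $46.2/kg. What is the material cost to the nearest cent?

Infill region = 299 − 130, so 169 cm³.
Infill volume = 0.40 × 169, so 67.6 cm³.
Total printed volume = 130 + 67.6 = 197.6 cm³.
Mass: 197.6 × 1.18 → 233.168 g.
At $46.2/kg: 233.168/1000 × 46.2 = $10.77.

$10.77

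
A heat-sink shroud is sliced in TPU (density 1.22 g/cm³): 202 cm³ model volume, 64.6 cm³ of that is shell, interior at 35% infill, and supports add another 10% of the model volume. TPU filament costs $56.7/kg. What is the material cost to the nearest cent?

$9.19

Interior volume = 202 − 64.6, so 137.4 cm³.
Infill deposited = 0.35 × 137.4 = 48.09 cm³.
Support = 0.10 × 202 = 20.2 cm³.
Total extruded = 64.6 + 48.09 + 20.2 = 132.89 cm³.
Mass: 132.89 × 1.22 → 162.1258 g.
At $56.7/kg: 162.1258/1000 × 56.7 = $9.19.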